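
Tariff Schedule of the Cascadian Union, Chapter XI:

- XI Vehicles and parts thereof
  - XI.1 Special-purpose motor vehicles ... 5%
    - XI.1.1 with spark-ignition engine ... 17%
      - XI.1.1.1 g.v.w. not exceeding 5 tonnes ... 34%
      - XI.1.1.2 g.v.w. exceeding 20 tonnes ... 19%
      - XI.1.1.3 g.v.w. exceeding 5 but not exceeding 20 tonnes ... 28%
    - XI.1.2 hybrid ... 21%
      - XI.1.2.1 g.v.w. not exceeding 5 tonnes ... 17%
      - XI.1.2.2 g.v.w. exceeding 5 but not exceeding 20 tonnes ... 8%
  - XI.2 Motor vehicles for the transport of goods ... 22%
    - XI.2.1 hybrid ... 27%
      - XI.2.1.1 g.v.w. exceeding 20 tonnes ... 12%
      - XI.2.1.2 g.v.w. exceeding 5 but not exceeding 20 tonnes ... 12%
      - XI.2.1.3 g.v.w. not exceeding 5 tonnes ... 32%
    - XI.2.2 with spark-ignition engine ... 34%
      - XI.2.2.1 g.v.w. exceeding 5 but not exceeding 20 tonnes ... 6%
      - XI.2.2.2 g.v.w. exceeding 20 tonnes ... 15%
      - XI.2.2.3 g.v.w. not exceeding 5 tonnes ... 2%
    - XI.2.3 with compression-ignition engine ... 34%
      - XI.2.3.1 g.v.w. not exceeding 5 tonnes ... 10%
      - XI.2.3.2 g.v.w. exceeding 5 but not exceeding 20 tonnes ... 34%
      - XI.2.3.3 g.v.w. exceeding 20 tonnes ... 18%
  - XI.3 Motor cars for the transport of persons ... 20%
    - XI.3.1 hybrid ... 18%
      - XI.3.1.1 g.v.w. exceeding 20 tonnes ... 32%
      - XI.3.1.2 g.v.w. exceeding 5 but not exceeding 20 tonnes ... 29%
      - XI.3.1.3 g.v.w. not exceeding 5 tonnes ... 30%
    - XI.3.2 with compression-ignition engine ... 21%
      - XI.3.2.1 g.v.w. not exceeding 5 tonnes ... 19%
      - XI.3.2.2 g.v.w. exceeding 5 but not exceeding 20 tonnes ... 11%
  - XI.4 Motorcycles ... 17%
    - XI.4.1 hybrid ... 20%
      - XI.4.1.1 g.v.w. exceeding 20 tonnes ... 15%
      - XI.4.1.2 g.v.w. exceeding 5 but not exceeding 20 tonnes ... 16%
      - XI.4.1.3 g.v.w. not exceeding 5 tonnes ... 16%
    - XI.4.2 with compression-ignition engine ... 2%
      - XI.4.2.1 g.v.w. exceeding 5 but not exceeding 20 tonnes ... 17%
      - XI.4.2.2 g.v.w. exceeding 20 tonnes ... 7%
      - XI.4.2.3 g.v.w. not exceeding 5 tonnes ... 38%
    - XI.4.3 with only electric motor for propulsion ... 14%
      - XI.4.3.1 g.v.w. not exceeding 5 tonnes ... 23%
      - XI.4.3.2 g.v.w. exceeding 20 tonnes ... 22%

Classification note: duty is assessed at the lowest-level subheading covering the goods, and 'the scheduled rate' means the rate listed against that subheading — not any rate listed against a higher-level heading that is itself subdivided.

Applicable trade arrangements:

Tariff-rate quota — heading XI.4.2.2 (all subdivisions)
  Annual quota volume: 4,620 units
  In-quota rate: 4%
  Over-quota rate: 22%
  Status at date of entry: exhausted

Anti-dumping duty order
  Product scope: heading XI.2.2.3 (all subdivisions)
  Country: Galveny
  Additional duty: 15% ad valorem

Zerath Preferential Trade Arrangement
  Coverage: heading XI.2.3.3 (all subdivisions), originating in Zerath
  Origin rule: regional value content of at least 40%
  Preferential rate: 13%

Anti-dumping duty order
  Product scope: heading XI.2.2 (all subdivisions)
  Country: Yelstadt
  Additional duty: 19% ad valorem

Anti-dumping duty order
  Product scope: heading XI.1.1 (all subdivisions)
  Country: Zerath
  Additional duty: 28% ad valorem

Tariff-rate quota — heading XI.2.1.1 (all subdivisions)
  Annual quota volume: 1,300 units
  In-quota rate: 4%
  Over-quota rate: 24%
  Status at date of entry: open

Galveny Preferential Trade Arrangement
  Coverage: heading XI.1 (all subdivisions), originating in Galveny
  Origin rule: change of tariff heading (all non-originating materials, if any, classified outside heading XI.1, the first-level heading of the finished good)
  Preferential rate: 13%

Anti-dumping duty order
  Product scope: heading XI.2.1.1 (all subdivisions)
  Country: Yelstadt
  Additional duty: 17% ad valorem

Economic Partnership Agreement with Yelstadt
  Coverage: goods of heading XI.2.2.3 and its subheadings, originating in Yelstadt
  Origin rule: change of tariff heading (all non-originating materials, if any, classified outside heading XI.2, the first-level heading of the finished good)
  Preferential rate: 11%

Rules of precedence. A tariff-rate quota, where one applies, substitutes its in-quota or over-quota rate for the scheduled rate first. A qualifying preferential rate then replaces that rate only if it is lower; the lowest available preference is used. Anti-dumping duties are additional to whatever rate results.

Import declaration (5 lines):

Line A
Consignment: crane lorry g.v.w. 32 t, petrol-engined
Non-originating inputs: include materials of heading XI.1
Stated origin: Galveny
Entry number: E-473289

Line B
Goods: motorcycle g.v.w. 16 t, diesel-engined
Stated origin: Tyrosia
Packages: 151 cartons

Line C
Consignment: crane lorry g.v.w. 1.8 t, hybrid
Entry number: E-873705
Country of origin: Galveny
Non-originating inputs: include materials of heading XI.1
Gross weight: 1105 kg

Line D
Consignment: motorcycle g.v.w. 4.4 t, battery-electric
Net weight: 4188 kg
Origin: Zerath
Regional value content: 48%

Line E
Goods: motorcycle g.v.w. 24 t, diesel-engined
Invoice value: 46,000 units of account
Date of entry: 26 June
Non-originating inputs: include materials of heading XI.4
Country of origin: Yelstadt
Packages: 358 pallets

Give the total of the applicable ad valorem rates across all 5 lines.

Line A: crane lorry → XI.1; petrol-engined → XI.1.1; g.v.w. 32 t → XI.1.1.2. Scheduled 19%. Galveny agreement on XI.1: CTH not met. → 19%.
Line B: motorcycle → XI.4; diesel-engined → XI.4.2; g.v.w. 16 t → XI.4.2.1. Scheduled 17%. No special measure applies. → 17%.
Line C: crane lorry → XI.1; hybrid → XI.1.2; g.v.w. 1.8 t → XI.1.2.1. Scheduled 17%. Galveny agreement on XI.1: CTH not met. → 17%.
Line D: motorcycle → XI.4; battery-electric → XI.4.3; g.v.w. 4.4 t → XI.4.3.1. Scheduled 23%. Zerath agreement on XI.2.3.3: XI.4.3.1 not covered. → 23%.
Line E: motorcycle → XI.4; diesel-engined → XI.4.2; g.v.w. 24 t → XI.4.2.2. Scheduled 7%. quota on XI.4.2.2 exhausted → over-quota 22%; Yelstadt agreement on XI.2.2.3: XI.4.2.2 not covered. → 22%.
Sum: 19% + 17% + 17% + 23% + 22% = 98%.

98%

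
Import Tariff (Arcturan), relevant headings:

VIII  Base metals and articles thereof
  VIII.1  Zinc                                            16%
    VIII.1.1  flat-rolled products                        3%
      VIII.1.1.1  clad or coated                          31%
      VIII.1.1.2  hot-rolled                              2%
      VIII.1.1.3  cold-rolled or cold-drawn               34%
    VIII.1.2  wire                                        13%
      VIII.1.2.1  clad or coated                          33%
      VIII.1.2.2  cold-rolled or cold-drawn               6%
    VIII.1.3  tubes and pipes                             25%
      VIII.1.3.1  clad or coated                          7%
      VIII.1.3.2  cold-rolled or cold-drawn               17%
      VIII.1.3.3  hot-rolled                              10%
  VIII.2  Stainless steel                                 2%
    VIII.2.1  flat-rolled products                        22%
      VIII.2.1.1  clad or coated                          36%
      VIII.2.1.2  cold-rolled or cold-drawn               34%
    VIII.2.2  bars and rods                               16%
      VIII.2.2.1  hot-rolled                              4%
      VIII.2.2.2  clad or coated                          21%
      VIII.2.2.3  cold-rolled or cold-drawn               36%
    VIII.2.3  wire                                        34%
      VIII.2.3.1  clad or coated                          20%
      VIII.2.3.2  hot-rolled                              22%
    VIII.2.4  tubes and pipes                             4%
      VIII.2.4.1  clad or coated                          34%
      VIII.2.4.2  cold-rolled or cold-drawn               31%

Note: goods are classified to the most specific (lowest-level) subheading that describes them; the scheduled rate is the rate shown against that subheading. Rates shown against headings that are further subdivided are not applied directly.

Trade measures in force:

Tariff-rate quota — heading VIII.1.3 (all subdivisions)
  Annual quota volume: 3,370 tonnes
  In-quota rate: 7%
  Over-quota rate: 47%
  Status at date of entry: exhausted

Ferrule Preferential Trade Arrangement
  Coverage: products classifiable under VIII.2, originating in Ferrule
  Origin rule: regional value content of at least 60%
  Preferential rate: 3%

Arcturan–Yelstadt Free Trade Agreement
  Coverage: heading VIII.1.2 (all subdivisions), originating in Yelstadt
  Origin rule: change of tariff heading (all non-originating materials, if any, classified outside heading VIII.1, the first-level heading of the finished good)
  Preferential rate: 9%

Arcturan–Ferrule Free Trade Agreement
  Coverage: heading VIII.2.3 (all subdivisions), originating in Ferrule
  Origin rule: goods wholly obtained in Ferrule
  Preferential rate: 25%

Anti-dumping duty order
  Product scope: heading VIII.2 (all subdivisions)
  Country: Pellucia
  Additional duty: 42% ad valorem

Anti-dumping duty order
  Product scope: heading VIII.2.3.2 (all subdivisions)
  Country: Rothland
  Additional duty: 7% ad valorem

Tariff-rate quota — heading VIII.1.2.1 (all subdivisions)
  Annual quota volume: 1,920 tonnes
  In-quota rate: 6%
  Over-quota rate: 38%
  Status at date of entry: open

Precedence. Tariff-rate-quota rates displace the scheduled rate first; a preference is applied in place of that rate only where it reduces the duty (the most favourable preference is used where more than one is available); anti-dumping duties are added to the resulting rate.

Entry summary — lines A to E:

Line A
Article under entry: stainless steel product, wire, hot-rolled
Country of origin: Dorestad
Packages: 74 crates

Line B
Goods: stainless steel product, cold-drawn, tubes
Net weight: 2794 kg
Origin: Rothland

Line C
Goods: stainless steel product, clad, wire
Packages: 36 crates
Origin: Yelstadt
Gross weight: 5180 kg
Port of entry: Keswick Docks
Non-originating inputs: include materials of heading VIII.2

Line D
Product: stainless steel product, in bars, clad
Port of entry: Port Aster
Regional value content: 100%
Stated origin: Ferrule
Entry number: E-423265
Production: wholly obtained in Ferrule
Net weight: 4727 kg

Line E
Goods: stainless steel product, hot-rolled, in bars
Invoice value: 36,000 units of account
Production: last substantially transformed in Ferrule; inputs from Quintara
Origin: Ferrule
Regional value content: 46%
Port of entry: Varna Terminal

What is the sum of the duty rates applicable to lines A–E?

80%

Line A: stainless steel → VIII.2; wire → VIII.2.3; hot-rolled → VIII.2.3.2. Scheduled 22%. No special measure applies. → 22%.
Line B: stainless steel → VIII.2; tubes → VIII.2.4; cold-drawn → VIII.2.4.2. Scheduled 31%. No special measure applies. → 31%.
Line C: stainless steel → VIII.2; wire → VIII.2.3; clad → VIII.2.3.1. Scheduled 20%. Yelstadt agreement on VIII.1.2: VIII.2.3.1 not covered. → 20%.
Line D: stainless steel → VIII.2; in bars → VIII.2.2; clad → VIII.2.2.2. Scheduled 21%. Ferrule agreement on VIII.2: RVC ≥ 60% → 3% available; Ferrule agreement on VIII.2.3: VIII.2.2.2 not covered; preferential 3%. → 3%.
Line E: stainless steel → VIII.2; in bars → VIII.2.2; hot-rolled → VIII.2.2.1. Scheduled 4%. Ferrule agreement on VIII.2: RVC < 60%; Ferrule agreement on VIII.2.3: VIII.2.2.1 not covered. → 4%.
Sum: 22% + 31% + 20% + 3% + 4% = 80%.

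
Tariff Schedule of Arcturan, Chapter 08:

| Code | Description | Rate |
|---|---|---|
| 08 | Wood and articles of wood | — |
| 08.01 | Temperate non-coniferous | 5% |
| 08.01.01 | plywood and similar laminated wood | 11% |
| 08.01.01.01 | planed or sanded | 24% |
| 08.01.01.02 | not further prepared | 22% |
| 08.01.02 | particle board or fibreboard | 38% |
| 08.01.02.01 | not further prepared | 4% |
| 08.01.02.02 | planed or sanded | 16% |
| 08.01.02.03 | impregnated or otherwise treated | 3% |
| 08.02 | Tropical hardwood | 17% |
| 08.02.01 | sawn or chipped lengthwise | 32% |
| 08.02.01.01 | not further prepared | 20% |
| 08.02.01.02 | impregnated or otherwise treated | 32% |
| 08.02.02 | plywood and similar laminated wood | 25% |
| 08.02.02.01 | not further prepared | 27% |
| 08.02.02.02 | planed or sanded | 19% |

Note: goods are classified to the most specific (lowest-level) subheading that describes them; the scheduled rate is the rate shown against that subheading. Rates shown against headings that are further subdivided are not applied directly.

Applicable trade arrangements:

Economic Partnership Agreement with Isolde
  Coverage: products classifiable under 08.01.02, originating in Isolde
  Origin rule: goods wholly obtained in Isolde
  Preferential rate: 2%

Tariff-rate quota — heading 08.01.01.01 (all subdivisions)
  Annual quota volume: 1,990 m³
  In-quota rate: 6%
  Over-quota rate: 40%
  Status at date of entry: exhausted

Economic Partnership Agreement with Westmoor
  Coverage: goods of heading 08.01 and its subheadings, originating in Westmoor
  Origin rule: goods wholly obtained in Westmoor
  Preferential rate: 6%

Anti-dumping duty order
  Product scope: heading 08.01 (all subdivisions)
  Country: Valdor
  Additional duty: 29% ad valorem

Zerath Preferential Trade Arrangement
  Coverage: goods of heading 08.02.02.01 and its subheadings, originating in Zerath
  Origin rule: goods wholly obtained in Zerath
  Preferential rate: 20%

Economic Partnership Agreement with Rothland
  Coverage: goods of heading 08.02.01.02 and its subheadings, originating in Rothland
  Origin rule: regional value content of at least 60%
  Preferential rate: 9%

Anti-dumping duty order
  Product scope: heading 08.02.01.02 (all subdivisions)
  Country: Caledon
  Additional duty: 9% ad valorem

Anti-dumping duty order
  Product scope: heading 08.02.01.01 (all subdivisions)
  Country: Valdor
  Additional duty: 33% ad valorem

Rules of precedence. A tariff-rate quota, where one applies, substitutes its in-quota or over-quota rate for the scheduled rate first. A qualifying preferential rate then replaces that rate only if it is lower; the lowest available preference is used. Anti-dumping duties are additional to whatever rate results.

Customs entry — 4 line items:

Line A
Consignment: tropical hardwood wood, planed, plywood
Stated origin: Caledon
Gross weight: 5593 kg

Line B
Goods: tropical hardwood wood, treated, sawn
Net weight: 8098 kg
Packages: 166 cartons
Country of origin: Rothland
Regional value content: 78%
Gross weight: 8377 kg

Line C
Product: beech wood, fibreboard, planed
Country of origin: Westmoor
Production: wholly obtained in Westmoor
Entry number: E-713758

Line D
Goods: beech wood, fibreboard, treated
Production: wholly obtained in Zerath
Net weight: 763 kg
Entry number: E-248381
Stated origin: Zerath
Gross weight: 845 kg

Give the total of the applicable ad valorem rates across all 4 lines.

37%

Line A: tropical hardwood → 08.02; plywood → 08.02.02; planed → 08.02.02.02. Scheduled 19%. No special measure applies. → 19%.
Line B: tropical hardwood → 08.02; sawn → 08.02.01; treated → 08.02.01.02. Scheduled 32%. Rothland agreement on 08.02.01.02: RVC ≥ 60% → 9% available; preferential 9%. → 9%.
Line C: beech → 08.01; fibreboard → 08.01.02; planed → 08.01.02.02. Scheduled 16%. Westmoor agreement on 08.01: wholly obtained → 6% available; preferential 6%. → 6%.
Line D: beech → 08.01; fibreboard → 08.01.02; treated → 08.01.02.03. Scheduled 3%. Zerath agreement on 08.02.02.01: 08.01.02.03 not covered. → 3%.
Sum: 19% + 9% + 6% + 3% = 37%.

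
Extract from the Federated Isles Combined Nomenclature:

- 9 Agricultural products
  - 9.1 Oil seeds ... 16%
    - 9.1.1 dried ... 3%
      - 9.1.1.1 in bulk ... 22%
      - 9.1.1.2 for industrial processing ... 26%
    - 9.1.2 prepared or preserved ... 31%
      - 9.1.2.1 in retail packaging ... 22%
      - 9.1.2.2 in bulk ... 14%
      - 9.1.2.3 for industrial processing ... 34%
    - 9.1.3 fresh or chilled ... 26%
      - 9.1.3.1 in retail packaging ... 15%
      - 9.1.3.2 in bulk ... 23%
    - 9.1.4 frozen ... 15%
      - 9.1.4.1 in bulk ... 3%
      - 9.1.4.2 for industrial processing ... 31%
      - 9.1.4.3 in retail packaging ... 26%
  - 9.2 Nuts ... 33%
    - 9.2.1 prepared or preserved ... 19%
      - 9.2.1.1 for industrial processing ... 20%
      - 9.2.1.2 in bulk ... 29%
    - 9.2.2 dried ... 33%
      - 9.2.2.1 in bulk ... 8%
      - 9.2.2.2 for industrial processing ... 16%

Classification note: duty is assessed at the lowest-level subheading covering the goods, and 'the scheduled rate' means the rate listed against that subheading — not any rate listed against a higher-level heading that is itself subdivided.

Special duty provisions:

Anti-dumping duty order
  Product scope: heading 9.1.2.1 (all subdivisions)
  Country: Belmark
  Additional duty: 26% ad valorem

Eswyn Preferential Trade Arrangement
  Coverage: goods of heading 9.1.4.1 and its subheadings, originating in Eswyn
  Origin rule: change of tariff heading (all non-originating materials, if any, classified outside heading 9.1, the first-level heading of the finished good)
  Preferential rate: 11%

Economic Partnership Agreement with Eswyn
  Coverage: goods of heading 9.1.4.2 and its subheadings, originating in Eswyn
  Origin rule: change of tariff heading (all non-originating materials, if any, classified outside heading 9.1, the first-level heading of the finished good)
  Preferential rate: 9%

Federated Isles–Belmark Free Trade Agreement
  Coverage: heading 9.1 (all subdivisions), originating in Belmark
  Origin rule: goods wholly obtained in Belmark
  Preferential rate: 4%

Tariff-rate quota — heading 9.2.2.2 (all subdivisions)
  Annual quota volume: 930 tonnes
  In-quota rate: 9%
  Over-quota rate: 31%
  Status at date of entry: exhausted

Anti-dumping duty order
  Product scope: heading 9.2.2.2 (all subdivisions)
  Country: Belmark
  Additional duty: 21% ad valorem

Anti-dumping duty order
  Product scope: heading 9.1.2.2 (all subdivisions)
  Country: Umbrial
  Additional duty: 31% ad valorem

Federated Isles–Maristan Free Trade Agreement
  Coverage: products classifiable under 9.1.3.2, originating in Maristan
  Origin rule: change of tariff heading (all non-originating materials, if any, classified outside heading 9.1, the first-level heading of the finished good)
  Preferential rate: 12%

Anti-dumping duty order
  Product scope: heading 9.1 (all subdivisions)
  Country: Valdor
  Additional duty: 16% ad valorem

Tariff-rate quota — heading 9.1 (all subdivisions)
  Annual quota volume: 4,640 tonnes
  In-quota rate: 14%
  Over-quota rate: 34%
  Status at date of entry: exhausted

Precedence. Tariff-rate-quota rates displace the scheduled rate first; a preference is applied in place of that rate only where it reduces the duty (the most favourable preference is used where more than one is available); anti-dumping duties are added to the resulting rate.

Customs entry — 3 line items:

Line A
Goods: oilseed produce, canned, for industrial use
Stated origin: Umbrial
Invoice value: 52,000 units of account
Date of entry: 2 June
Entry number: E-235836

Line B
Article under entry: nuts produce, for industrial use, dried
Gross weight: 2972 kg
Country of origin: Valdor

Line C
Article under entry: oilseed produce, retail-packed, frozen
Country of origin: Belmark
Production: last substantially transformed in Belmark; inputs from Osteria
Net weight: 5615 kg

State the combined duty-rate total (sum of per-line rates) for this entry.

99%

Line A: oilseed → 9.1; canned → 9.1.2; for industrial use → 9.1.2.3. Scheduled 34%. quota on 9.1 exhausted → over-quota 34%. → 34%.
Line B: nuts → 9.2; dried → 9.2.2; for industrial use → 9.2.2.2. Scheduled 16%. quota on 9.2.2.2 exhausted → over-quota 31%. → 31%.
Line C: oilseed → 9.1; frozen → 9.1.4; retail-packed → 9.1.4.3. Scheduled 26%. quota on 9.1 exhausted → over-quota 34%; Belmark agreement on 9.1: not wholly obtained. → 34%.
Sum: 34% + 31% + 34% = 99%.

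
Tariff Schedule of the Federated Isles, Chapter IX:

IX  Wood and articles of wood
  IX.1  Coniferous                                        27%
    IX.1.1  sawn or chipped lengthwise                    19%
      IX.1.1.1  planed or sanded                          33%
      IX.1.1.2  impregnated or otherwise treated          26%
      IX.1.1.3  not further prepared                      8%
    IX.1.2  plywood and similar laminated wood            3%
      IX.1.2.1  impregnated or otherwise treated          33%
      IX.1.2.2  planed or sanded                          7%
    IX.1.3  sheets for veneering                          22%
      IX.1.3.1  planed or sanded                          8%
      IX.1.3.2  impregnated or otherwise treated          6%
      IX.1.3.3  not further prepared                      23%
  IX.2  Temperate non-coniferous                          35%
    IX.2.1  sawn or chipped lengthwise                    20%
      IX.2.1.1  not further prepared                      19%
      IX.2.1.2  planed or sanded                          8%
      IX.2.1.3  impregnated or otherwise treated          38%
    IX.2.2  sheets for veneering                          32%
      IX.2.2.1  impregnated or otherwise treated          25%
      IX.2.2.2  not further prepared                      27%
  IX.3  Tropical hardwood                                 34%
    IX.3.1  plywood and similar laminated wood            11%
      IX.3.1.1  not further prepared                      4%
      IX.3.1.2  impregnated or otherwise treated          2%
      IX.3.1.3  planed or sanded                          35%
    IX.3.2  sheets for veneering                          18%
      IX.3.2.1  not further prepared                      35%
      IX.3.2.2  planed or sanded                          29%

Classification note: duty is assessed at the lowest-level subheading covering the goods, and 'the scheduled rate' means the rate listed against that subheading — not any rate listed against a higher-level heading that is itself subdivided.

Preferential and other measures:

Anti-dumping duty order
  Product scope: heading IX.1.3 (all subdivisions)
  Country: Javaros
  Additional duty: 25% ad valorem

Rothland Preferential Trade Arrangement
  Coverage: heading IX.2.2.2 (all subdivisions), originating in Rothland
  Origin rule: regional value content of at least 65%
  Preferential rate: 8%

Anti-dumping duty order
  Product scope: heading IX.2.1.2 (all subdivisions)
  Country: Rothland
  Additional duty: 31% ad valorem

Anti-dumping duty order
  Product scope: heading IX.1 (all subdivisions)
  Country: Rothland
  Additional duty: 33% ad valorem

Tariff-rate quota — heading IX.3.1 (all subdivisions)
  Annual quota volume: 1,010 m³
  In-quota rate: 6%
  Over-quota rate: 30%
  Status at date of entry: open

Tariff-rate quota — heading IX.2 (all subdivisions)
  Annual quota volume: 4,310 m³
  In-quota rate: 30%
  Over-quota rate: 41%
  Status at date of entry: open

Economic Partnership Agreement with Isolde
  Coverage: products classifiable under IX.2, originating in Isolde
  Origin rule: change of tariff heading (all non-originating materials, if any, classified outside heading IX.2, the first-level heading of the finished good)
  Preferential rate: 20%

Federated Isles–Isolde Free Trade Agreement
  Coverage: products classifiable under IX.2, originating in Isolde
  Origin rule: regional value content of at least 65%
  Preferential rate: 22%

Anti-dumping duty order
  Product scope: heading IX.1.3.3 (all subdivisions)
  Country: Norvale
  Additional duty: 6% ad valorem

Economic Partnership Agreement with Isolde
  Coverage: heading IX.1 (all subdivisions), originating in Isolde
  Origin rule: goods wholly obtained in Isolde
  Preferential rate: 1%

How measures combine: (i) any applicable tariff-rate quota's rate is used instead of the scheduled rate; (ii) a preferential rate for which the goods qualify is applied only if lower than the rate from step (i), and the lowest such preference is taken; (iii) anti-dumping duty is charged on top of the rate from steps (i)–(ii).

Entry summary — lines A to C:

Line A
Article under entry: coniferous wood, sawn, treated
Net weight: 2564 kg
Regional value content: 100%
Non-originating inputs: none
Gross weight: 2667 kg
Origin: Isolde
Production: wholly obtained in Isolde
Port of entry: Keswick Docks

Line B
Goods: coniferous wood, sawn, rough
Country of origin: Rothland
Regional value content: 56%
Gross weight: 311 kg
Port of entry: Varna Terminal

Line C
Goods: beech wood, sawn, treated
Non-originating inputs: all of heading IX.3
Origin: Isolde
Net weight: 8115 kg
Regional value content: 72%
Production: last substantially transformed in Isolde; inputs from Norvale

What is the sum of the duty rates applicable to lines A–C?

62%

Line A: coniferous → IX.1; sawn → IX.1.1; treated → IX.1.1.2. Scheduled 26%. Isolde agreement on IX.2: IX.1.1.2 not covered; Isolde agreement on IX.2: IX.1.1.2 not covered; Isolde agreement on IX.1: wholly obtained → 1% available; preferential 1%. → 1%.
Line B: coniferous → IX.1; sawn → IX.1.1; rough → IX.1.1.3. Scheduled 8%. Rothland agreement on IX.2.2.2: IX.1.1.3 not covered; anti-dumping (Rothland, IX.1): +33%; total 8% + 33% = 41%. → 41%.
Line C: beech → IX.2; sawn → IX.2.1; treated → IX.2.1.3. Scheduled 38%. quota on IX.2 open → in-quota 30%; Isolde agreement on IX.2: CTH met → 20% available; Isolde agreement on IX.2: RVC ≥ 65% → 22% available; Isolde agreement on IX.1: IX.2.1.3 not covered; preferential 20%. → 20%.
Sum: 1% + 41% + 20% = 62%.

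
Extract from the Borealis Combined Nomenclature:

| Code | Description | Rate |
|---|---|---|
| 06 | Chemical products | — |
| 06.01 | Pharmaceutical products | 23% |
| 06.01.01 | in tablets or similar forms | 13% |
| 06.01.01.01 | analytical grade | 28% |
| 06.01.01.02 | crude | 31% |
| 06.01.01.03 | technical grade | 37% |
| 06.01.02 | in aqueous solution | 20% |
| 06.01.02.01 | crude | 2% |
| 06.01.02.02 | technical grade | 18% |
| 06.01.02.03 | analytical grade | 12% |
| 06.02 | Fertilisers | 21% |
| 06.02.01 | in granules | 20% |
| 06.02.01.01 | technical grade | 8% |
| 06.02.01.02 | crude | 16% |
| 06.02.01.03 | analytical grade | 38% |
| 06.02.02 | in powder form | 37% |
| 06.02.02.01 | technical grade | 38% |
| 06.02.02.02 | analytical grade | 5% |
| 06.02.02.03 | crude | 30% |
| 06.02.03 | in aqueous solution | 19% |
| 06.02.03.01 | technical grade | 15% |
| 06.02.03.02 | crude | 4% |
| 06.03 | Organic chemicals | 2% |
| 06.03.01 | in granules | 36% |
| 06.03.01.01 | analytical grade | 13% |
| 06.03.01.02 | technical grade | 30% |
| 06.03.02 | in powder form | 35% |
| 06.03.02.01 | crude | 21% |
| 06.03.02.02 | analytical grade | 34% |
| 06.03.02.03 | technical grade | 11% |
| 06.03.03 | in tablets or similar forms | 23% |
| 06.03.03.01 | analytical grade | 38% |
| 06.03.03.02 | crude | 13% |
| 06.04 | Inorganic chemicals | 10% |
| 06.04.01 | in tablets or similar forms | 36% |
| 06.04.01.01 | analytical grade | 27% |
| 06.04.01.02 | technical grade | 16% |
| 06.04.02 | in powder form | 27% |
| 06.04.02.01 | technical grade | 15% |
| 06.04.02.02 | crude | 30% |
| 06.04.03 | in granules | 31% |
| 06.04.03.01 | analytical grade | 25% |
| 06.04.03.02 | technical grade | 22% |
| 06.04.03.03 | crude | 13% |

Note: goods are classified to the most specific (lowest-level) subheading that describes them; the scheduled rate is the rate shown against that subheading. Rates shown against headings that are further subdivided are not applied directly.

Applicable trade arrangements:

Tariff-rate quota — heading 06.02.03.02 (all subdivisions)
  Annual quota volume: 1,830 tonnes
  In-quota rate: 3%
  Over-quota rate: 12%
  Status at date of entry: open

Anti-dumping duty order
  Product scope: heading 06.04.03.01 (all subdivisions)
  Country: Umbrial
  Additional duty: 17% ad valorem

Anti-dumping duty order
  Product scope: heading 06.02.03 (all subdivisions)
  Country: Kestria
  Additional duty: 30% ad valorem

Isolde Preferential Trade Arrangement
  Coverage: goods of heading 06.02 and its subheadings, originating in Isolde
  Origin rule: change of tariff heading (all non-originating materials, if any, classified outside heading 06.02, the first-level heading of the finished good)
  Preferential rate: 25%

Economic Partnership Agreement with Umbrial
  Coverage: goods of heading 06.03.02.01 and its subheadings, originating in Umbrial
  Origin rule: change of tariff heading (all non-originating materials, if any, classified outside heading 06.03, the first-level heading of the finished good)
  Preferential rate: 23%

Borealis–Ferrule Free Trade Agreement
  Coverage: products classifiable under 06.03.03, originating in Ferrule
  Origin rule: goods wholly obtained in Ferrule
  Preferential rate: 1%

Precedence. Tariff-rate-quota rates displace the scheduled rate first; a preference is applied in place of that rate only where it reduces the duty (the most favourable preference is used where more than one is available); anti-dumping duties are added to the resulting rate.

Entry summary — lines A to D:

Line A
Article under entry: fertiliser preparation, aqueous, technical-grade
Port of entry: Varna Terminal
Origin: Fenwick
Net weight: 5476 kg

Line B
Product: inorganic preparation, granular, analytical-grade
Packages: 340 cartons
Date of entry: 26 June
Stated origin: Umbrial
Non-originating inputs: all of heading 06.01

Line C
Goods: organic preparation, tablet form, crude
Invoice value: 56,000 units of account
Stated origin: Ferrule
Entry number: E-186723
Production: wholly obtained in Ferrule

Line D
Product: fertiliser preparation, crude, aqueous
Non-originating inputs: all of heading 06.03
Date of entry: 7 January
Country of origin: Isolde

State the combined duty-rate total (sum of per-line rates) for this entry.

61%

Line A: fertiliser → 06.02; aqueous → 06.02.03; technical-grade → 06.02.03.01. Scheduled 15%. No special measure applies. → 15%.
Line B: inorganic → 06.04; granular → 06.04.03; analytical-grade → 06.04.03.01. Scheduled 25%. Umbrial agreement on 06.03.02.01: 06.04.03.01 not covered; anti-dumping (Umbrial, 06.04.03.01): +17%; total 25% + 17% = 42%. → 42%.
Line C: organic → 06.03; tablet form → 06.03.03; crude → 06.03.03.02. Scheduled 13%. Ferrule agreement on 06.03.03: wholly obtained → 1% available; preferential 1%. → 1%.
Line D: fertiliser → 06.02; aqueous → 06.02.03; crude → 06.02.03.02. Scheduled 4%. quota on 06.02.03.02 open → in-quota 3%; Isolde agreement on 06.02: CTH met → 25% available; preference 25% not lower than 3% → no reduction. → 3%.
Sum: 15% + 42% + 1% + 3% = 61%.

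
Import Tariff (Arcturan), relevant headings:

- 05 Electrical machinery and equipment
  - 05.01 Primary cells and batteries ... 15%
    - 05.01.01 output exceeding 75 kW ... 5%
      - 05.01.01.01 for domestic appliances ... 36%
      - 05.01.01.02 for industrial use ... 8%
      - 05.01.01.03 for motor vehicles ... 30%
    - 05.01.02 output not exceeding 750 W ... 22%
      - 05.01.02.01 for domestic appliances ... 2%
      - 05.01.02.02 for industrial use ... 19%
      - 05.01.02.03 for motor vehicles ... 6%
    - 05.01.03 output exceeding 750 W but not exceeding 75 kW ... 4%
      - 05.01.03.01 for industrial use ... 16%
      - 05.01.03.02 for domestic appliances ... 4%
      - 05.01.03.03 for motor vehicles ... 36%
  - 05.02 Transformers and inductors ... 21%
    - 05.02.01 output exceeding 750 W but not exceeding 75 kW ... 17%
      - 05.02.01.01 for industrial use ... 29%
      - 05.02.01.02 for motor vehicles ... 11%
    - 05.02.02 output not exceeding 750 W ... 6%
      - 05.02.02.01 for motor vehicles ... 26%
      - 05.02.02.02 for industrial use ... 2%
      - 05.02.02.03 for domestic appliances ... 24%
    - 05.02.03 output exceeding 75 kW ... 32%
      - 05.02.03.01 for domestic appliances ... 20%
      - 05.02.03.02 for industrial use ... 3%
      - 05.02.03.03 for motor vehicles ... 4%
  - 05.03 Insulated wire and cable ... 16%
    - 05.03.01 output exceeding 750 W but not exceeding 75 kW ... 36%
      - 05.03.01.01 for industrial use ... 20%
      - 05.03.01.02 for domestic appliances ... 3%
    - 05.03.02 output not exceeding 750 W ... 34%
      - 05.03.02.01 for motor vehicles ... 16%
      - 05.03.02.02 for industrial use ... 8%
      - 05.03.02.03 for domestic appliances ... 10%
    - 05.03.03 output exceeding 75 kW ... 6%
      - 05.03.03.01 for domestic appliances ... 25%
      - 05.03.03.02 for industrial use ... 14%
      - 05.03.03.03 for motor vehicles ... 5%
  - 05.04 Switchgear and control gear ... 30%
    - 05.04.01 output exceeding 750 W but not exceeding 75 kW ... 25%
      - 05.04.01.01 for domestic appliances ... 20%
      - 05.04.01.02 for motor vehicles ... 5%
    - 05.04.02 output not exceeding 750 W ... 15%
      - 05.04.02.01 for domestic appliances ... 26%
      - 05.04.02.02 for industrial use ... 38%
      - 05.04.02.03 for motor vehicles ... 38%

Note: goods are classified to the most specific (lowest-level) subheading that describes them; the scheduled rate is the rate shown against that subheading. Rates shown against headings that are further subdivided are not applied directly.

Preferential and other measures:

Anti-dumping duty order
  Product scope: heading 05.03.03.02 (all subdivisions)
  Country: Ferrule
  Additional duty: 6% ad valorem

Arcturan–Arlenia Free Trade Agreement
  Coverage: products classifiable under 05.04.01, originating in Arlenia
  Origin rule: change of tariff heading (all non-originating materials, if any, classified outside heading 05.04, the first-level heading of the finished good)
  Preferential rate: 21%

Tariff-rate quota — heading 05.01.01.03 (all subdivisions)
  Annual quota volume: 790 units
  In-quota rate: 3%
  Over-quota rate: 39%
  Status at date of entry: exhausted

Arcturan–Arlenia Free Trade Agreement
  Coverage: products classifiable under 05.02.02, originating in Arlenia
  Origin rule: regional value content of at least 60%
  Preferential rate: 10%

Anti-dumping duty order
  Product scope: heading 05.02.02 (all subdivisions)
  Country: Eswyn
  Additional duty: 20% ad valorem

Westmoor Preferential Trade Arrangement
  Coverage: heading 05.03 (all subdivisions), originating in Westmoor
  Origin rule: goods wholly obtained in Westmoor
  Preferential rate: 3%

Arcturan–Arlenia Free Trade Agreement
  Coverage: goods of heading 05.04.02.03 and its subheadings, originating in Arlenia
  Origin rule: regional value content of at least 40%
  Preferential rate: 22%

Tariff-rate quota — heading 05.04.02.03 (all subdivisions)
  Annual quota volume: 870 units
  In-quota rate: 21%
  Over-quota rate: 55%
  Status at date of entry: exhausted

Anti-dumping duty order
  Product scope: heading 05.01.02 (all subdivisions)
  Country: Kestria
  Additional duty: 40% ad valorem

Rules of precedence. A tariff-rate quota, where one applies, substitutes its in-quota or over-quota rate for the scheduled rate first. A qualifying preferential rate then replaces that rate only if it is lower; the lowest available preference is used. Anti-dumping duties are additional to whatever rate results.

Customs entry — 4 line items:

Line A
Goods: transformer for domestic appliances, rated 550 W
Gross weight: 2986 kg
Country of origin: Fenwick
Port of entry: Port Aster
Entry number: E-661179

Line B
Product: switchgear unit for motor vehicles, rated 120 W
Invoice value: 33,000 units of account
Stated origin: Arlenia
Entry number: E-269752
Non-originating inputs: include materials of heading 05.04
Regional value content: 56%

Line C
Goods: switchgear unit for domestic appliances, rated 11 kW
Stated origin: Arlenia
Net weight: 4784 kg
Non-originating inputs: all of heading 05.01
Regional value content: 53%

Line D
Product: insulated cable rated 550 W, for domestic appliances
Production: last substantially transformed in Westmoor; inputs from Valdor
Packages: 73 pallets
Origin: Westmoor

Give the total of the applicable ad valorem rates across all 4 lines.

76%

Line A: transformer → 05.02; rated 550 W → 05.02.02; for domestic appliances → 05.02.02.03. Scheduled 24%. No special measure applies. → 24%.
Line B: switchgear unit → 05.04; rated 120 W → 05.04.02; for motor vehicles → 05.04.02.03. Scheduled 38%. quota on 05.04.02.03 exhausted → over-quota 55%; Arlenia agreement on 05.04.01: 05.04.02.03 not covered; Arlenia agreement on 05.02.02: 05.04.02.03 not covered; Arlenia agreement on 05.04.02.03: RVC ≥ 40% → 22% available; preferential 22%. → 22%.
Line C: switchgear unit → 05.04; rated 11 kW → 05.04.01; for domestic appliances → 05.04.01.01. Scheduled 20%. Arlenia agreement on 05.04.01: CTH met → 21% available; Arlenia agreement on 05.02.02: 05.04.01.01 not covered; Arlenia agreement on 05.04.02.03: 05.04.01.01 not covered; preference 21% not lower than 20% → no reduction. → 20%.
Line D: insulated cable → 05.03; rated 550 W → 05.03.02; for domestic appliances → 05.03.02.03. Scheduled 10%. Westmoor agreement on 05.03: not wholly obtained. → 10%.
Sum: 24% + 22% + 20% + 10% = 76%.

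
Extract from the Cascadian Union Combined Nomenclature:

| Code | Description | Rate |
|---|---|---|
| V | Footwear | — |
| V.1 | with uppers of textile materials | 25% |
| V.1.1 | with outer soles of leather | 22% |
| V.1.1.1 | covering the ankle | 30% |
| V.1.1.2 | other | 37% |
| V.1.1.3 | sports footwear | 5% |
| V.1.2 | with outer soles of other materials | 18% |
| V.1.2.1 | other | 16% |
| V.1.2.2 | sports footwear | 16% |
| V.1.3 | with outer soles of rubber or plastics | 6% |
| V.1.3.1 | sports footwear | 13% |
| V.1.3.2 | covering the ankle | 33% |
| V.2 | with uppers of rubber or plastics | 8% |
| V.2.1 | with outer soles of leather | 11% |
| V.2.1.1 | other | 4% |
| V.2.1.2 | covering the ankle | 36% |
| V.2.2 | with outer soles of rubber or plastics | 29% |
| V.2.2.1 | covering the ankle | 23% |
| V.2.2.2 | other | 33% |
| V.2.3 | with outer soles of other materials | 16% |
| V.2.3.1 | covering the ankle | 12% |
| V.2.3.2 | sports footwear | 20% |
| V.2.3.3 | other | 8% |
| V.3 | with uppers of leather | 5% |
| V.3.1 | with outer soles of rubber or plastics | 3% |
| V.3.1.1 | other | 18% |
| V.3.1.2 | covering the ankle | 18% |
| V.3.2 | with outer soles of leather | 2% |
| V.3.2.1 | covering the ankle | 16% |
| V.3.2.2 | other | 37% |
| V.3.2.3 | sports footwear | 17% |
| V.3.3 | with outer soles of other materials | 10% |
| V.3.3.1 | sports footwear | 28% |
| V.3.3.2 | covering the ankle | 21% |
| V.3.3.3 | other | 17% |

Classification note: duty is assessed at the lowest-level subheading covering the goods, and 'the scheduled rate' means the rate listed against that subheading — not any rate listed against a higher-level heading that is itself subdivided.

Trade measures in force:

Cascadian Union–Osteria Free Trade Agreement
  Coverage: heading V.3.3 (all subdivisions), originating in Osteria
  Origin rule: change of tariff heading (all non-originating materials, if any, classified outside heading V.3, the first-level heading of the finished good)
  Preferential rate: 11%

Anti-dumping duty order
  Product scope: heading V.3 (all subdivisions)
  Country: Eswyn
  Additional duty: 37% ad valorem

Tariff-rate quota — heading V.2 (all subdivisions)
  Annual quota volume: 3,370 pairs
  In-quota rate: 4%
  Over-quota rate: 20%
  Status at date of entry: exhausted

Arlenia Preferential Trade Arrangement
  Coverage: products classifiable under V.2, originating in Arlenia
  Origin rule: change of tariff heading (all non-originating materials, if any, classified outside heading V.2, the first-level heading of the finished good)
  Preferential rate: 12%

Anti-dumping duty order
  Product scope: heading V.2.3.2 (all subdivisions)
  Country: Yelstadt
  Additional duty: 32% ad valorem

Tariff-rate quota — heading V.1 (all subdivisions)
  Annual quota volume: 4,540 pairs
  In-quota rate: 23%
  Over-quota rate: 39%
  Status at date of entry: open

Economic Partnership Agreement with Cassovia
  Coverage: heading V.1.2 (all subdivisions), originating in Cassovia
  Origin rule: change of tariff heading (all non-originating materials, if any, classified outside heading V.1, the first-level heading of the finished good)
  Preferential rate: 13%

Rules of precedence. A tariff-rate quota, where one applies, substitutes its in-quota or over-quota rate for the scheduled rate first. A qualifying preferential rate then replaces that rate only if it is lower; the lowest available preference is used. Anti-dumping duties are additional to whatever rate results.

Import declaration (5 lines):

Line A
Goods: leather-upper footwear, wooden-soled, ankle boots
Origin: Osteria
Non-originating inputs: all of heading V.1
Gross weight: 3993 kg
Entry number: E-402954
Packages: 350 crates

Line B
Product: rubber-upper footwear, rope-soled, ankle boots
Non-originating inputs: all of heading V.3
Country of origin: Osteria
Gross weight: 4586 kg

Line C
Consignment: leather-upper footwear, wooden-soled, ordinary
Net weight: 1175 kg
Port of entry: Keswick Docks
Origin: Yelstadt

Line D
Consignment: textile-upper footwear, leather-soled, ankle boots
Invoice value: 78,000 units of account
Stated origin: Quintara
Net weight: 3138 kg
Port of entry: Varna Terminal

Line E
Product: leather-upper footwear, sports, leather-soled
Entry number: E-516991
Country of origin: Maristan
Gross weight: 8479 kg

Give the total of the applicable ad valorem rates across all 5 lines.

Line A: leather-upper → V.3; wooden-soled → V.3.3; ankle boots → V.3.3.2. Scheduled 21%. Osteria agreement on V.3.3: CTH met → 11% available; preferential 11%. → 11%.
Line B: rubber-upper → V.2; rope-soled → V.2.3; ankle boots → V.2.3.1. Scheduled 12%. quota on V.2 exhausted → over-quota 20%; Osteria agreement on V.3.3: V.2.3.1 not covered. → 20%.
Line C: leather-upper → V.3; wooden-soled → V.3.3; ordinary → V.3.3.3. Scheduled 17%. No special measure applies. → 17%.
Line D: textile-upper → V.1; leather-soled → V.1.1; ankle boots → V.1.1.1. Scheduled 30%. quota on V.1 open → in-quota 23%. → 23%.
Line E: leather-upper → V.3; leather-soled → V.3.2; sports → V.3.2.3. Scheduled 17%. No special measure applies. → 17%.
Sum: 11% + 20% + 17% + 23% + 17% = 88%.

88%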